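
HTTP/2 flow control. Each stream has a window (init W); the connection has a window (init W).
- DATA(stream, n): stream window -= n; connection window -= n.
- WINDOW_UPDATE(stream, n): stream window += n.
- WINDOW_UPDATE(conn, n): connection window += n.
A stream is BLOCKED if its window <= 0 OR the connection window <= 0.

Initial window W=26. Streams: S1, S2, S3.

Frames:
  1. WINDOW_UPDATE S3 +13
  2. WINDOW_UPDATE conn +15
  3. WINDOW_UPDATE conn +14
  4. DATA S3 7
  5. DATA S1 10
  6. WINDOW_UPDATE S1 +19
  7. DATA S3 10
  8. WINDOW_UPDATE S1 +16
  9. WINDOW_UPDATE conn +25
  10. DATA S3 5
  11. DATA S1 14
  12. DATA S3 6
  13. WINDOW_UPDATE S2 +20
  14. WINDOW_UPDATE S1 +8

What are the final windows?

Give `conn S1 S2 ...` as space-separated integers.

Op 1: conn=26 S1=26 S2=26 S3=39 blocked=[]
Op 2: conn=41 S1=26 S2=26 S3=39 blocked=[]
Op 3: conn=55 S1=26 S2=26 S3=39 blocked=[]
Op 4: conn=48 S1=26 S2=26 S3=32 blocked=[]
Op 5: conn=38 S1=16 S2=26 S3=32 blocked=[]
Op 6: conn=38 S1=35 S2=26 S3=32 blocked=[]
Op 7: conn=28 S1=35 S2=26 S3=22 blocked=[]
Op 8: conn=28 S1=51 S2=26 S3=22 blocked=[]
Op 9: conn=53 S1=51 S2=26 S3=22 blocked=[]
Op 10: conn=48 S1=51 S2=26 S3=17 blocked=[]
Op 11: conn=34 S1=37 S2=26 S3=17 blocked=[]
Op 12: conn=28 S1=37 S2=26 S3=11 blocked=[]
Op 13: conn=28 S1=37 S2=46 S3=11 blocked=[]
Op 14: conn=28 S1=45 S2=46 S3=11 blocked=[]

Answer: 28 45 46 11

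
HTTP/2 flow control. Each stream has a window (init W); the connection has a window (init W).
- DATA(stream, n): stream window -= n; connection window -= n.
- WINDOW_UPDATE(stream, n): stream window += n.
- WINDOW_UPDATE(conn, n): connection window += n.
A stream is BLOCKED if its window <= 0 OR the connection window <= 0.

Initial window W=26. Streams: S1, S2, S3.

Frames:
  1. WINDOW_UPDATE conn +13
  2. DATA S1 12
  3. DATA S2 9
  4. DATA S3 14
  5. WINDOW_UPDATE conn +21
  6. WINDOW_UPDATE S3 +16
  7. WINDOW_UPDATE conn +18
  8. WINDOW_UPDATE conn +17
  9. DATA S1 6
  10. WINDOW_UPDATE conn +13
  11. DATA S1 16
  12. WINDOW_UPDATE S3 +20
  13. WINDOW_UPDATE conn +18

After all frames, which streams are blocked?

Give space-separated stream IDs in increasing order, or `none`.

Answer: S1

Derivation:
Op 1: conn=39 S1=26 S2=26 S3=26 blocked=[]
Op 2: conn=27 S1=14 S2=26 S3=26 blocked=[]
Op 3: conn=18 S1=14 S2=17 S3=26 blocked=[]
Op 4: conn=4 S1=14 S2=17 S3=12 blocked=[]
Op 5: conn=25 S1=14 S2=17 S3=12 blocked=[]
Op 6: conn=25 S1=14 S2=17 S3=28 blocked=[]
Op 7: conn=43 S1=14 S2=17 S3=28 blocked=[]
Op 8: conn=60 S1=14 S2=17 S3=28 blocked=[]
Op 9: conn=54 S1=8 S2=17 S3=28 blocked=[]
Op 10: conn=67 S1=8 S2=17 S3=28 blocked=[]
Op 11: conn=51 S1=-8 S2=17 S3=28 blocked=[1]
Op 12: conn=51 S1=-8 S2=17 S3=48 blocked=[1]
Op 13: conn=69 S1=-8 S2=17 S3=48 blocked=[1]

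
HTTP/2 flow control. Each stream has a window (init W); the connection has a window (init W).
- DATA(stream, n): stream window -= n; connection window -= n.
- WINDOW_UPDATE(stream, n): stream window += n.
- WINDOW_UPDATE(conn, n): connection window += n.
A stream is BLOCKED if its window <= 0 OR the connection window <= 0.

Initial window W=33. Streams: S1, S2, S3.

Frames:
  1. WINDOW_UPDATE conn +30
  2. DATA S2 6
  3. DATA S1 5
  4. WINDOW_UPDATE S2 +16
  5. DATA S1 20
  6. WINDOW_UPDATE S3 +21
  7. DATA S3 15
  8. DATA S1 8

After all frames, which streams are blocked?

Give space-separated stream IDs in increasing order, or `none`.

Answer: S1

Derivation:
Op 1: conn=63 S1=33 S2=33 S3=33 blocked=[]
Op 2: conn=57 S1=33 S2=27 S3=33 blocked=[]
Op 3: conn=52 S1=28 S2=27 S3=33 blocked=[]
Op 4: conn=52 S1=28 S2=43 S3=33 blocked=[]
Op 5: conn=32 S1=8 S2=43 S3=33 blocked=[]
Op 6: conn=32 S1=8 S2=43 S3=54 blocked=[]
Op 7: conn=17 S1=8 S2=43 S3=39 blocked=[]
Op 8: conn=9 S1=0 S2=43 S3=39 blocked=[1]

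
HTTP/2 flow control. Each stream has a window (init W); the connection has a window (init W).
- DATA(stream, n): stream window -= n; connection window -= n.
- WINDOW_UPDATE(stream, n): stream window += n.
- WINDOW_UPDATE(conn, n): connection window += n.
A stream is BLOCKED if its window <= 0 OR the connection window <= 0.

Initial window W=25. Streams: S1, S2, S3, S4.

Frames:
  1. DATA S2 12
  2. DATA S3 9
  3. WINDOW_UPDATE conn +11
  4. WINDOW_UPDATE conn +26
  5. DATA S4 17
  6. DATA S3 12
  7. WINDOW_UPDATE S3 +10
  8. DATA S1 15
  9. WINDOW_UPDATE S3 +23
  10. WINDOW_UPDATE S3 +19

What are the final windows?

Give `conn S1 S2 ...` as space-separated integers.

Op 1: conn=13 S1=25 S2=13 S3=25 S4=25 blocked=[]
Op 2: conn=4 S1=25 S2=13 S3=16 S4=25 blocked=[]
Op 3: conn=15 S1=25 S2=13 S3=16 S4=25 blocked=[]
Op 4: conn=41 S1=25 S2=13 S3=16 S4=25 blocked=[]
Op 5: conn=24 S1=25 S2=13 S3=16 S4=8 blocked=[]
Op 6: conn=12 S1=25 S2=13 S3=4 S4=8 blocked=[]
Op 7: conn=12 S1=25 S2=13 S3=14 S4=8 blocked=[]
Op 8: conn=-3 S1=10 S2=13 S3=14 S4=8 blocked=[1, 2, 3, 4]
Op 9: conn=-3 S1=10 S2=13 S3=37 S4=8 blocked=[1, 2, 3, 4]
Op 10: conn=-3 S1=10 S2=13 S3=56 S4=8 blocked=[1, 2, 3, 4]

Answer: -3 10 13 56 8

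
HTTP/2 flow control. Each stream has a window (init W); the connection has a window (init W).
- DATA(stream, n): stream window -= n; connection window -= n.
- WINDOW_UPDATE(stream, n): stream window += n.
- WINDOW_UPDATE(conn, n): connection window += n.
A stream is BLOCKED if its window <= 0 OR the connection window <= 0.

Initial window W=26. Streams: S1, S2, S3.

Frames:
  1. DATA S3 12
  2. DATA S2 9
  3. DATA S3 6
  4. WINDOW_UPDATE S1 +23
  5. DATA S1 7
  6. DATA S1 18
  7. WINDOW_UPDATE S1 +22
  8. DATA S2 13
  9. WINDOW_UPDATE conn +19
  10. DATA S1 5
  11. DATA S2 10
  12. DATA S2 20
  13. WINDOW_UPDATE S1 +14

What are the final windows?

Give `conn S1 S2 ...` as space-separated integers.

Answer: -55 55 -26 8

Derivation:
Op 1: conn=14 S1=26 S2=26 S3=14 blocked=[]
Op 2: conn=5 S1=26 S2=17 S3=14 blocked=[]
Op 3: conn=-1 S1=26 S2=17 S3=8 blocked=[1, 2, 3]
Op 4: conn=-1 S1=49 S2=17 S3=8 blocked=[1, 2, 3]
Op 5: conn=-8 S1=42 S2=17 S3=8 blocked=[1, 2, 3]
Op 6: conn=-26 S1=24 S2=17 S3=8 blocked=[1, 2, 3]
Op 7: conn=-26 S1=46 S2=17 S3=8 blocked=[1, 2, 3]
Op 8: conn=-39 S1=46 S2=4 S3=8 blocked=[1, 2, 3]
Op 9: conn=-20 S1=46 S2=4 S3=8 blocked=[1, 2, 3]
Op 10: conn=-25 S1=41 S2=4 S3=8 blocked=[1, 2, 3]
Op 11: conn=-35 S1=41 S2=-6 S3=8 blocked=[1, 2, 3]
Op 12: conn=-55 S1=41 S2=-26 S3=8 blocked=[1, 2, 3]
Op 13: conn=-55 S1=55 S2=-26 S3=8 blocked=[1, 2, 3]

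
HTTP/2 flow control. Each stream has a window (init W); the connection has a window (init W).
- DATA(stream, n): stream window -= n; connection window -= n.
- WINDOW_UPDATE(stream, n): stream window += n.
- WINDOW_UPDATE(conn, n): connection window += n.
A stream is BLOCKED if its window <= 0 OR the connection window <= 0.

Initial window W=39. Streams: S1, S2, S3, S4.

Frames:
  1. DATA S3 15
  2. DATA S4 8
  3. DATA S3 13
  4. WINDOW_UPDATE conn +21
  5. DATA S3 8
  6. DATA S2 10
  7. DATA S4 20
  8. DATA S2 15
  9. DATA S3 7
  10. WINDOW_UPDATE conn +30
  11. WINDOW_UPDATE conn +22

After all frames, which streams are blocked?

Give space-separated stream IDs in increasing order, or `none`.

Answer: S3

Derivation:
Op 1: conn=24 S1=39 S2=39 S3=24 S4=39 blocked=[]
Op 2: conn=16 S1=39 S2=39 S3=24 S4=31 blocked=[]
Op 3: conn=3 S1=39 S2=39 S3=11 S4=31 blocked=[]
Op 4: conn=24 S1=39 S2=39 S3=11 S4=31 blocked=[]
Op 5: conn=16 S1=39 S2=39 S3=3 S4=31 blocked=[]
Op 6: conn=6 S1=39 S2=29 S3=3 S4=31 blocked=[]
Op 7: conn=-14 S1=39 S2=29 S3=3 S4=11 blocked=[1, 2, 3, 4]
Op 8: conn=-29 S1=39 S2=14 S3=3 S4=11 blocked=[1, 2, 3, 4]
Op 9: conn=-36 S1=39 S2=14 S3=-4 S4=11 blocked=[1, 2, 3, 4]
Op 10: conn=-6 S1=39 S2=14 S3=-4 S4=11 blocked=[1, 2, 3, 4]
Op 11: conn=16 S1=39 S2=14 S3=-4 S4=11 blocked=[3]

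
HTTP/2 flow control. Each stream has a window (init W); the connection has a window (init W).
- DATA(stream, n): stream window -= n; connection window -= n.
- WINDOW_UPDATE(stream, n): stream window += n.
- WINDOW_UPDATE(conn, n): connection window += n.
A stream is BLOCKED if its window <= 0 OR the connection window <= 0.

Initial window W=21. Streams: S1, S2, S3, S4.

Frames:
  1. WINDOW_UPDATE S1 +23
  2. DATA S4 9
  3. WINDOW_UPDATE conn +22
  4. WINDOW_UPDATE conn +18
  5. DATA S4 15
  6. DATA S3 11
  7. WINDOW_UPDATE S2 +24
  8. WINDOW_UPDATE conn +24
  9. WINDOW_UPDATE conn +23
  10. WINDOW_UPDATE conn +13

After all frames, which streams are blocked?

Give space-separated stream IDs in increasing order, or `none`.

Op 1: conn=21 S1=44 S2=21 S3=21 S4=21 blocked=[]
Op 2: conn=12 S1=44 S2=21 S3=21 S4=12 blocked=[]
Op 3: conn=34 S1=44 S2=21 S3=21 S4=12 blocked=[]
Op 4: conn=52 S1=44 S2=21 S3=21 S4=12 blocked=[]
Op 5: conn=37 S1=44 S2=21 S3=21 S4=-3 blocked=[4]
Op 6: conn=26 S1=44 S2=21 S3=10 S4=-3 blocked=[4]
Op 7: conn=26 S1=44 S2=45 S3=10 S4=-3 blocked=[4]
Op 8: conn=50 S1=44 S2=45 S3=10 S4=-3 blocked=[4]
Op 9: conn=73 S1=44 S2=45 S3=10 S4=-3 blocked=[4]
Op 10: conn=86 S1=44 S2=45 S3=10 S4=-3 blocked=[4]

Answer: S4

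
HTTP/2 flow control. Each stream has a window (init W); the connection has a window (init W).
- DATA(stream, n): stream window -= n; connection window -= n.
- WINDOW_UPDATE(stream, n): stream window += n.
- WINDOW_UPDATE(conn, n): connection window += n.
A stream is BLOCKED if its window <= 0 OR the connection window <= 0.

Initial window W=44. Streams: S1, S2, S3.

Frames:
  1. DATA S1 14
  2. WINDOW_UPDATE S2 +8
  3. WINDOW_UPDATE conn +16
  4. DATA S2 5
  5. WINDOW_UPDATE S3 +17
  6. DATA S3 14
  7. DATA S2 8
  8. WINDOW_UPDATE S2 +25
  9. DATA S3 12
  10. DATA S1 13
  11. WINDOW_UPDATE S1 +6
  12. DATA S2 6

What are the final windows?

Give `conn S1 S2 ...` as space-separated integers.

Op 1: conn=30 S1=30 S2=44 S3=44 blocked=[]
Op 2: conn=30 S1=30 S2=52 S3=44 blocked=[]
Op 3: conn=46 S1=30 S2=52 S3=44 blocked=[]
Op 4: conn=41 S1=30 S2=47 S3=44 blocked=[]
Op 5: conn=41 S1=30 S2=47 S3=61 blocked=[]
Op 6: conn=27 S1=30 S2=47 S3=47 blocked=[]
Op 7: conn=19 S1=30 S2=39 S3=47 blocked=[]
Op 8: conn=19 S1=30 S2=64 S3=47 blocked=[]
Op 9: conn=7 S1=30 S2=64 S3=35 blocked=[]
Op 10: conn=-6 S1=17 S2=64 S3=35 blocked=[1, 2, 3]
Op 11: conn=-6 S1=23 S2=64 S3=35 blocked=[1, 2, 3]
Op 12: conn=-12 S1=23 S2=58 S3=35 blocked=[1, 2, 3]

Answer: -12 23 58 35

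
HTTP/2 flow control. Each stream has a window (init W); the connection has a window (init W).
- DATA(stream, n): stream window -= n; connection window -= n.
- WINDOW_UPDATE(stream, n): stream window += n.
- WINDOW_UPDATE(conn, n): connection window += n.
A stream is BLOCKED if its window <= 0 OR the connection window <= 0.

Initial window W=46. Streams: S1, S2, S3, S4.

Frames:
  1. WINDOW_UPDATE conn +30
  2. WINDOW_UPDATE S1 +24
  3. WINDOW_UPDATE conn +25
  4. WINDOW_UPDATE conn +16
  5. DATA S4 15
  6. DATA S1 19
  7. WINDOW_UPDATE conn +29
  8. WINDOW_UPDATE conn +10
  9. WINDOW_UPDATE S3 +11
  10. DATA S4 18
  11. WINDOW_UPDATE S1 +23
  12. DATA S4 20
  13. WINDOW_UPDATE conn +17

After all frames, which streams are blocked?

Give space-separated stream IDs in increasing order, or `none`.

Answer: S4

Derivation:
Op 1: conn=76 S1=46 S2=46 S3=46 S4=46 blocked=[]
Op 2: conn=76 S1=70 S2=46 S3=46 S4=46 blocked=[]
Op 3: conn=101 S1=70 S2=46 S3=46 S4=46 blocked=[]
Op 4: conn=117 S1=70 S2=46 S3=46 S4=46 blocked=[]
Op 5: conn=102 S1=70 S2=46 S3=46 S4=31 blocked=[]
Op 6: conn=83 S1=51 S2=46 S3=46 S4=31 blocked=[]
Op 7: conn=112 S1=51 S2=46 S3=46 S4=31 blocked=[]
Op 8: conn=122 S1=51 S2=46 S3=46 S4=31 blocked=[]
Op 9: conn=122 S1=51 S2=46 S3=57 S4=31 blocked=[]
Op 10: conn=104 S1=51 S2=46 S3=57 S4=13 blocked=[]
Op 11: conn=104 S1=74 S2=46 S3=57 S4=13 blocked=[]
Op 12: conn=84 S1=74 S2=46 S3=57 S4=-7 blocked=[4]
Op 13: conn=101 S1=74 S2=46 S3=57 S4=-7 blocked=[4]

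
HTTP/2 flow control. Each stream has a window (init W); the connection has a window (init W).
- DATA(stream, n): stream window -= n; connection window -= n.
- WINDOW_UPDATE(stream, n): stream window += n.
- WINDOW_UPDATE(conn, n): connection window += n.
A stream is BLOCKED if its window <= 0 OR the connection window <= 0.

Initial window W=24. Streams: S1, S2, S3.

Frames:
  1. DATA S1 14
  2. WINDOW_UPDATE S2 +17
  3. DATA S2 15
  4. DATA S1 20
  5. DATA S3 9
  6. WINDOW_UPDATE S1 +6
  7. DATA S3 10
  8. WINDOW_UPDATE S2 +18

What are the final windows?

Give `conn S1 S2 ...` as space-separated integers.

Op 1: conn=10 S1=10 S2=24 S3=24 blocked=[]
Op 2: conn=10 S1=10 S2=41 S3=24 blocked=[]
Op 3: conn=-5 S1=10 S2=26 S3=24 blocked=[1, 2, 3]
Op 4: conn=-25 S1=-10 S2=26 S3=24 blocked=[1, 2, 3]
Op 5: conn=-34 S1=-10 S2=26 S3=15 blocked=[1, 2, 3]
Op 6: conn=-34 S1=-4 S2=26 S3=15 blocked=[1, 2, 3]
Op 7: conn=-44 S1=-4 S2=26 S3=5 blocked=[1, 2, 3]
Op 8: conn=-44 S1=-4 S2=44 S3=5 blocked=[1, 2, 3]

Answer: -44 -4 44 5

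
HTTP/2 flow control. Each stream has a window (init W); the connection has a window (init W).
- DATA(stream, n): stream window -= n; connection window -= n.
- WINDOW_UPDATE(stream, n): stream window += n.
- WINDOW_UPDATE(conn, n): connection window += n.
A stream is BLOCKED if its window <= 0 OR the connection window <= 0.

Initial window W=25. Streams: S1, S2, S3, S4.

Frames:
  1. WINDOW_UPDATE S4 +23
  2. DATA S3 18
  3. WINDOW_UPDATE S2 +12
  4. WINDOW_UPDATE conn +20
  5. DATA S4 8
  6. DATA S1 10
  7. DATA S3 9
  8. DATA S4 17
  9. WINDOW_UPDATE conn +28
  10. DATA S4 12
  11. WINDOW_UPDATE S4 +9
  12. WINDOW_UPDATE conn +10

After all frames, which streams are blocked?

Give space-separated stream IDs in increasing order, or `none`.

Op 1: conn=25 S1=25 S2=25 S3=25 S4=48 blocked=[]
Op 2: conn=7 S1=25 S2=25 S3=7 S4=48 blocked=[]
Op 3: conn=7 S1=25 S2=37 S3=7 S4=48 blocked=[]
Op 4: conn=27 S1=25 S2=37 S3=7 S4=48 blocked=[]
Op 5: conn=19 S1=25 S2=37 S3=7 S4=40 blocked=[]
Op 6: conn=9 S1=15 S2=37 S3=7 S4=40 blocked=[]
Op 7: conn=0 S1=15 S2=37 S3=-2 S4=40 blocked=[1, 2, 3, 4]
Op 8: conn=-17 S1=15 S2=37 S3=-2 S4=23 blocked=[1, 2, 3, 4]
Op 9: conn=11 S1=15 S2=37 S3=-2 S4=23 blocked=[3]
Op 10: conn=-1 S1=15 S2=37 S3=-2 S4=11 blocked=[1, 2, 3, 4]
Op 11: conn=-1 S1=15 S2=37 S3=-2 S4=20 blocked=[1, 2, 3, 4]
Op 12: conn=9 S1=15 S2=37 S3=-2 S4=20 blocked=[3]

Answer: S3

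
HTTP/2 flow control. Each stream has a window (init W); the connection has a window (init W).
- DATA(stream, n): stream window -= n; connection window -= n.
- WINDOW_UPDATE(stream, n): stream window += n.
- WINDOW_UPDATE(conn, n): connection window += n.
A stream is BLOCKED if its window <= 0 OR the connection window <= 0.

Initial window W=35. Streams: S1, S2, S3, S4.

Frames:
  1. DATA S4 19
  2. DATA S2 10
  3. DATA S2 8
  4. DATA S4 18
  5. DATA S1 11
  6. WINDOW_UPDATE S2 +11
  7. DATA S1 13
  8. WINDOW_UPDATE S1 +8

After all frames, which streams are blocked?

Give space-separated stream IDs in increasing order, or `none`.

Answer: S1 S2 S3 S4

Derivation:
Op 1: conn=16 S1=35 S2=35 S3=35 S4=16 blocked=[]
Op 2: conn=6 S1=35 S2=25 S3=35 S4=16 blocked=[]
Op 3: conn=-2 S1=35 S2=17 S3=35 S4=16 blocked=[1, 2, 3, 4]
Op 4: conn=-20 S1=35 S2=17 S3=35 S4=-2 blocked=[1, 2, 3, 4]
Op 5: conn=-31 S1=24 S2=17 S3=35 S4=-2 blocked=[1, 2, 3, 4]
Op 6: conn=-31 S1=24 S2=28 S3=35 S4=-2 blocked=[1, 2, 3, 4]
Op 7: conn=-44 S1=11 S2=28 S3=35 S4=-2 blocked=[1, 2, 3, 4]
Op 8: conn=-44 S1=19 S2=28 S3=35 S4=-2 blocked=[1, 2, 3, 4]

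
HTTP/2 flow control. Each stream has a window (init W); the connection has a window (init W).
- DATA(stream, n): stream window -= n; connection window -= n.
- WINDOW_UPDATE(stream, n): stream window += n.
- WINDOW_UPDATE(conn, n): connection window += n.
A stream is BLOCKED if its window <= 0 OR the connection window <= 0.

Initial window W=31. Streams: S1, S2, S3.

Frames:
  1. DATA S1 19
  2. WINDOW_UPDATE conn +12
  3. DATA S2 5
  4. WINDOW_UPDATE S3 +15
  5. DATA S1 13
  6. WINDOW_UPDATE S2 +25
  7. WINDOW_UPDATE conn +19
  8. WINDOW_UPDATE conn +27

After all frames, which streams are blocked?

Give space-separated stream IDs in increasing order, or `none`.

Op 1: conn=12 S1=12 S2=31 S3=31 blocked=[]
Op 2: conn=24 S1=12 S2=31 S3=31 blocked=[]
Op 3: conn=19 S1=12 S2=26 S3=31 blocked=[]
Op 4: conn=19 S1=12 S2=26 S3=46 blocked=[]
Op 5: conn=6 S1=-1 S2=26 S3=46 blocked=[1]
Op 6: conn=6 S1=-1 S2=51 S3=46 blocked=[1]
Op 7: conn=25 S1=-1 S2=51 S3=46 blocked=[1]
Op 8: conn=52 S1=-1 S2=51 S3=46 blocked=[1]

Answer: S1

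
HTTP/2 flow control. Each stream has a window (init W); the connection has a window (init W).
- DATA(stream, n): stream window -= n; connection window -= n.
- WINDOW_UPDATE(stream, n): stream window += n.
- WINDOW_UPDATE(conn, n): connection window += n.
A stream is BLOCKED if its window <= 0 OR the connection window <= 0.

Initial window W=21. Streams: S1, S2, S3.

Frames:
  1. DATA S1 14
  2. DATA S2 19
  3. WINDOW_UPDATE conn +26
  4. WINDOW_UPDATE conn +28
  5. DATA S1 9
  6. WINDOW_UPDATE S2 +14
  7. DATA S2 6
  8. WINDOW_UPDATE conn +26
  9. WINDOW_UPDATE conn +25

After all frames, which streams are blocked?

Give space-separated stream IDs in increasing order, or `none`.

Op 1: conn=7 S1=7 S2=21 S3=21 blocked=[]
Op 2: conn=-12 S1=7 S2=2 S3=21 blocked=[1, 2, 3]
Op 3: conn=14 S1=7 S2=2 S3=21 blocked=[]
Op 4: conn=42 S1=7 S2=2 S3=21 blocked=[]
Op 5: conn=33 S1=-2 S2=2 S3=21 blocked=[1]
Op 6: conn=33 S1=-2 S2=16 S3=21 blocked=[1]
Op 7: conn=27 S1=-2 S2=10 S3=21 blocked=[1]
Op 8: conn=53 S1=-2 S2=10 S3=21 blocked=[1]
Op 9: conn=78 S1=-2 S2=10 S3=21 blocked=[1]

Answer: S1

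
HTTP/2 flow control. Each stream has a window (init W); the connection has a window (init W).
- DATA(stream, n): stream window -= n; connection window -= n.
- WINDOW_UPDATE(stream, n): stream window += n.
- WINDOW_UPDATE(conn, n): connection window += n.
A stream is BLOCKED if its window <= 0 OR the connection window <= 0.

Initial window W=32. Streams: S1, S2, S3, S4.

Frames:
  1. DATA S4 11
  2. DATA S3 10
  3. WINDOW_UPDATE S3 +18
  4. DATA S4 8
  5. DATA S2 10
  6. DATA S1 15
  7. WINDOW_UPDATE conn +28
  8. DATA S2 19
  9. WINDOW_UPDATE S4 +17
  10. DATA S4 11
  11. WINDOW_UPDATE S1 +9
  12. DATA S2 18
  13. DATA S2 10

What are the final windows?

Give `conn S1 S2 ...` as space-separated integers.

Answer: -52 26 -25 40 19

Derivation:
Op 1: conn=21 S1=32 S2=32 S3=32 S4=21 blocked=[]
Op 2: conn=11 S1=32 S2=32 S3=22 S4=21 blocked=[]
Op 3: conn=11 S1=32 S2=32 S3=40 S4=21 blocked=[]
Op 4: conn=3 S1=32 S2=32 S3=40 S4=13 blocked=[]
Op 5: conn=-7 S1=32 S2=22 S3=40 S4=13 blocked=[1, 2, 3, 4]
Op 6: conn=-22 S1=17 S2=22 S3=40 S4=13 blocked=[1, 2, 3, 4]
Op 7: conn=6 S1=17 S2=22 S3=40 S4=13 blocked=[]
Op 8: conn=-13 S1=17 S2=3 S3=40 S4=13 blocked=[1, 2, 3, 4]
Op 9: conn=-13 S1=17 S2=3 S3=40 S4=30 blocked=[1, 2, 3, 4]
Op 10: conn=-24 S1=17 S2=3 S3=40 S4=19 blocked=[1, 2, 3, 4]
Op 11: conn=-24 S1=26 S2=3 S3=40 S4=19 blocked=[1, 2, 3, 4]
Op 12: conn=-42 S1=26 S2=-15 S3=40 S4=19 blocked=[1, 2, 3, 4]
Op 13: conn=-52 S1=26 S2=-25 S3=40 S4=19 blocked=[1, 2, 3, 4]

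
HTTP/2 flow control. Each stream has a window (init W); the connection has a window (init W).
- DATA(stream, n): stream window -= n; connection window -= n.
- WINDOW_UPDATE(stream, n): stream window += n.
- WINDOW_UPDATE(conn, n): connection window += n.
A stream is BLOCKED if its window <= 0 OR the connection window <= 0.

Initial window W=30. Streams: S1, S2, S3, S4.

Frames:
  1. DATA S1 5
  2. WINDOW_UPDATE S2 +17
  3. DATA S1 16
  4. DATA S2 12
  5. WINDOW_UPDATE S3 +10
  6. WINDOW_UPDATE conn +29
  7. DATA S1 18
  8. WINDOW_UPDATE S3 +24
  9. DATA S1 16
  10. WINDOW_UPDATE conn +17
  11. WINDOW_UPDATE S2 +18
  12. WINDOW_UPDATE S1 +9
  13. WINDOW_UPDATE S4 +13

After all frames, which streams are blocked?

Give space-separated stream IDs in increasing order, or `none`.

Answer: S1

Derivation:
Op 1: conn=25 S1=25 S2=30 S3=30 S4=30 blocked=[]
Op 2: conn=25 S1=25 S2=47 S3=30 S4=30 blocked=[]
Op 3: conn=9 S1=9 S2=47 S3=30 S4=30 blocked=[]
Op 4: conn=-3 S1=9 S2=35 S3=30 S4=30 blocked=[1, 2, 3, 4]
Op 5: conn=-3 S1=9 S2=35 S3=40 S4=30 blocked=[1, 2, 3, 4]
Op 6: conn=26 S1=9 S2=35 S3=40 S4=30 blocked=[]
Op 7: conn=8 S1=-9 S2=35 S3=40 S4=30 blocked=[1]
Op 8: conn=8 S1=-9 S2=35 S3=64 S4=30 blocked=[1]
Op 9: conn=-8 S1=-25 S2=35 S3=64 S4=30 blocked=[1, 2, 3, 4]
Op 10: conn=9 S1=-25 S2=35 S3=64 S4=30 blocked=[1]
Op 11: conn=9 S1=-25 S2=53 S3=64 S4=30 blocked=[1]
Op 12: conn=9 S1=-16 S2=53 S3=64 S4=30 blocked=[1]
Op 13: conn=9 S1=-16 S2=53 S3=64 S4=43 blocked=[1]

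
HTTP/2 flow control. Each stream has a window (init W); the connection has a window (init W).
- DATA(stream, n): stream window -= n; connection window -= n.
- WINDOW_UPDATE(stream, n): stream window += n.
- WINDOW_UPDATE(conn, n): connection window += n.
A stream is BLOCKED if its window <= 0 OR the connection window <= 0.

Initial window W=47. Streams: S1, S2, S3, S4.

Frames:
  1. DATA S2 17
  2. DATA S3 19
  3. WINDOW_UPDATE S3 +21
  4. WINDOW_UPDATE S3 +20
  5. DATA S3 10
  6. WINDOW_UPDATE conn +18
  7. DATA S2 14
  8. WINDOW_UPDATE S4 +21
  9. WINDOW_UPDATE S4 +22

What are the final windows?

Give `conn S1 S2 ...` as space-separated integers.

Answer: 5 47 16 59 90

Derivation:
Op 1: conn=30 S1=47 S2=30 S3=47 S4=47 blocked=[]
Op 2: conn=11 S1=47 S2=30 S3=28 S4=47 blocked=[]
Op 3: conn=11 S1=47 S2=30 S3=49 S4=47 blocked=[]
Op 4: conn=11 S1=47 S2=30 S3=69 S4=47 blocked=[]
Op 5: conn=1 S1=47 S2=30 S3=59 S4=47 blocked=[]
Op 6: conn=19 S1=47 S2=30 S3=59 S4=47 blocked=[]
Op 7: conn=5 S1=47 S2=16 S3=59 S4=47 blocked=[]
Op 8: conn=5 S1=47 S2=16 S3=59 S4=68 blocked=[]
Op 9: conn=5 S1=47 S2=16 S3=59 S4=90 blocked=[]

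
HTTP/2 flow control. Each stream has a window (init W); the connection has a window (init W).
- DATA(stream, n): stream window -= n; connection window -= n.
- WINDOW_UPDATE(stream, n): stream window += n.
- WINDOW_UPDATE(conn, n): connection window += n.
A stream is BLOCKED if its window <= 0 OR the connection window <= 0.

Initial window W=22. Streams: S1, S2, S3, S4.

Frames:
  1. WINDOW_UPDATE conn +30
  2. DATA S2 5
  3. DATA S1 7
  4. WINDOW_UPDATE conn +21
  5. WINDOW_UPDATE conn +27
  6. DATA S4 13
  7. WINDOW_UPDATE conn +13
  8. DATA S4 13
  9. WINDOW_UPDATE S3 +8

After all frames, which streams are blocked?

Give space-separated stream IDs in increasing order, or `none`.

Op 1: conn=52 S1=22 S2=22 S3=22 S4=22 blocked=[]
Op 2: conn=47 S1=22 S2=17 S3=22 S4=22 blocked=[]
Op 3: conn=40 S1=15 S2=17 S3=22 S4=22 blocked=[]
Op 4: conn=61 S1=15 S2=17 S3=22 S4=22 blocked=[]
Op 5: conn=88 S1=15 S2=17 S3=22 S4=22 blocked=[]
Op 6: conn=75 S1=15 S2=17 S3=22 S4=9 blocked=[]
Op 7: conn=88 S1=15 S2=17 S3=22 S4=9 blocked=[]
Op 8: conn=75 S1=15 S2=17 S3=22 S4=-4 blocked=[4]
Op 9: conn=75 S1=15 S2=17 S3=30 S4=-4 blocked=[4]

Answer: S4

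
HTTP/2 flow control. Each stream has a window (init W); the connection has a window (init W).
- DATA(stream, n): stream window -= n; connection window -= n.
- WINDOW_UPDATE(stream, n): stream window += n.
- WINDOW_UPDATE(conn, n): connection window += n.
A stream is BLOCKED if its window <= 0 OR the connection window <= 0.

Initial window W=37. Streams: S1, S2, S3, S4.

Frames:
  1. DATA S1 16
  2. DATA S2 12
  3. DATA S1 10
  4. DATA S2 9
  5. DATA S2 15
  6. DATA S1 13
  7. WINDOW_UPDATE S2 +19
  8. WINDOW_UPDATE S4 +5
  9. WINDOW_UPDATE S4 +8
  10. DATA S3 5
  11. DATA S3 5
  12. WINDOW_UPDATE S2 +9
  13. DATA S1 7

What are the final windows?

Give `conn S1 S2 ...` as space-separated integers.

Op 1: conn=21 S1=21 S2=37 S3=37 S4=37 blocked=[]
Op 2: conn=9 S1=21 S2=25 S3=37 S4=37 blocked=[]
Op 3: conn=-1 S1=11 S2=25 S3=37 S4=37 blocked=[1, 2, 3, 4]
Op 4: conn=-10 S1=11 S2=16 S3=37 S4=37 blocked=[1, 2, 3, 4]
Op 5: conn=-25 S1=11 S2=1 S3=37 S4=37 blocked=[1, 2, 3, 4]
Op 6: conn=-38 S1=-2 S2=1 S3=37 S4=37 blocked=[1, 2, 3, 4]
Op 7: conn=-38 S1=-2 S2=20 S3=37 S4=37 blocked=[1, 2, 3, 4]
Op 8: conn=-38 S1=-2 S2=20 S3=37 S4=42 blocked=[1, 2, 3, 4]
Op 9: conn=-38 S1=-2 S2=20 S3=37 S4=50 blocked=[1, 2, 3, 4]
Op 10: conn=-43 S1=-2 S2=20 S3=32 S4=50 blocked=[1, 2, 3, 4]
Op 11: conn=-48 S1=-2 S2=20 S3=27 S4=50 blocked=[1, 2, 3, 4]
Op 12: conn=-48 S1=-2 S2=29 S3=27 S4=50 blocked=[1, 2, 3, 4]
Op 13: conn=-55 S1=-9 S2=29 S3=27 S4=50 blocked=[1, 2, 3, 4]

Answer: -55 -9 29 27 50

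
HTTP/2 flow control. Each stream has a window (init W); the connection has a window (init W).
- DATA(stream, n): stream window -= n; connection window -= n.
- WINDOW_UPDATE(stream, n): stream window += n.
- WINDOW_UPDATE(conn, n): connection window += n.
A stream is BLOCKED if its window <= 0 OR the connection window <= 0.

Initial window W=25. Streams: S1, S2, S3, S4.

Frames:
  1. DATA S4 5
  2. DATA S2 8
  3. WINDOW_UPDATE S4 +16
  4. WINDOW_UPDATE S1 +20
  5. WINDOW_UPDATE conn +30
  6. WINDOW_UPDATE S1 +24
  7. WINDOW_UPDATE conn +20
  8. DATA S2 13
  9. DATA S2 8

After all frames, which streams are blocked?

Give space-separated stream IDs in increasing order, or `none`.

Answer: S2

Derivation:
Op 1: conn=20 S1=25 S2=25 S3=25 S4=20 blocked=[]
Op 2: conn=12 S1=25 S2=17 S3=25 S4=20 blocked=[]
Op 3: conn=12 S1=25 S2=17 S3=25 S4=36 blocked=[]
Op 4: conn=12 S1=45 S2=17 S3=25 S4=36 blocked=[]
Op 5: conn=42 S1=45 S2=17 S3=25 S4=36 blocked=[]
Op 6: conn=42 S1=69 S2=17 S3=25 S4=36 blocked=[]
Op 7: conn=62 S1=69 S2=17 S3=25 S4=36 blocked=[]
Op 8: conn=49 S1=69 S2=4 S3=25 S4=36 blocked=[]
Op 9: conn=41 S1=69 S2=-4 S3=25 S4=36 blocked=[2]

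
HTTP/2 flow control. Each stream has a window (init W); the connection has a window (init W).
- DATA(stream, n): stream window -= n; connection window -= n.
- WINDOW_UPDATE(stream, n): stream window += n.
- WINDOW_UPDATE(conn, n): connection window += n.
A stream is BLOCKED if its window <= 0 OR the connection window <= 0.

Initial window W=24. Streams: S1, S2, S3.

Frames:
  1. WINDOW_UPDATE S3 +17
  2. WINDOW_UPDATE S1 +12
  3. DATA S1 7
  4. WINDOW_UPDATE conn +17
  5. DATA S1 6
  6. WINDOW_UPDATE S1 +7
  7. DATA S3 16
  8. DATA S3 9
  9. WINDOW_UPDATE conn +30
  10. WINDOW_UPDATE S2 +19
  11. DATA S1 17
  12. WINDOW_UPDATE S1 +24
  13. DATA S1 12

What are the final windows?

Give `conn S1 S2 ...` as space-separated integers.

Op 1: conn=24 S1=24 S2=24 S3=41 blocked=[]
Op 2: conn=24 S1=36 S2=24 S3=41 blocked=[]
Op 3: conn=17 S1=29 S2=24 S3=41 blocked=[]
Op 4: conn=34 S1=29 S2=24 S3=41 blocked=[]
Op 5: conn=28 S1=23 S2=24 S3=41 blocked=[]
Op 6: conn=28 S1=30 S2=24 S3=41 blocked=[]
Op 7: conn=12 S1=30 S2=24 S3=25 blocked=[]
Op 8: conn=3 S1=30 S2=24 S3=16 blocked=[]
Op 9: conn=33 S1=30 S2=24 S3=16 blocked=[]
Op 10: conn=33 S1=30 S2=43 S3=16 blocked=[]
Op 11: conn=16 S1=13 S2=43 S3=16 blocked=[]
Op 12: conn=16 S1=37 S2=43 S3=16 blocked=[]
Op 13: conn=4 S1=25 S2=43 S3=16 blocked=[]

Answer: 4 25 43 16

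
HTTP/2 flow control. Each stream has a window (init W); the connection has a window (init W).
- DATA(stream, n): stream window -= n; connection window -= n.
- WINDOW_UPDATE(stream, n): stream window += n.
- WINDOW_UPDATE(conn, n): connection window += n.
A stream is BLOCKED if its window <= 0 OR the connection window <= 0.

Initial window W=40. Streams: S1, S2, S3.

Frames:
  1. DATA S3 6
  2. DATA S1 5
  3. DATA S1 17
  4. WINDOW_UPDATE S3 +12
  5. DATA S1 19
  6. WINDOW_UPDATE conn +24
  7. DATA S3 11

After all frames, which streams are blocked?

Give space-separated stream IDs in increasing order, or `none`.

Answer: S1

Derivation:
Op 1: conn=34 S1=40 S2=40 S3=34 blocked=[]
Op 2: conn=29 S1=35 S2=40 S3=34 blocked=[]
Op 3: conn=12 S1=18 S2=40 S3=34 blocked=[]
Op 4: conn=12 S1=18 S2=40 S3=46 blocked=[]
Op 5: conn=-7 S1=-1 S2=40 S3=46 blocked=[1, 2, 3]
Op 6: conn=17 S1=-1 S2=40 S3=46 blocked=[1]
Op 7: conn=6 S1=-1 S2=40 S3=35 blocked=[1]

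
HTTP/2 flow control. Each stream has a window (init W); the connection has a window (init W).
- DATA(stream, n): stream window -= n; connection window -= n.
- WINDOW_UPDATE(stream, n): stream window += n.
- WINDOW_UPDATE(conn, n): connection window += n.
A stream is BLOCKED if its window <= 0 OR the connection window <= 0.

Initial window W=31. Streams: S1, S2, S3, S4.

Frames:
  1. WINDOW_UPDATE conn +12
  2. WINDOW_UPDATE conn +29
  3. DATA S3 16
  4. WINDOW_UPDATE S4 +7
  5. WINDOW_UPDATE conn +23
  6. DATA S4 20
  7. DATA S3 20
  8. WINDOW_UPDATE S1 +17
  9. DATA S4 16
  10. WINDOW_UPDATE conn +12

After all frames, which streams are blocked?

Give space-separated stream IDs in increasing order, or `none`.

Answer: S3

Derivation:
Op 1: conn=43 S1=31 S2=31 S3=31 S4=31 blocked=[]
Op 2: conn=72 S1=31 S2=31 S3=31 S4=31 blocked=[]
Op 3: conn=56 S1=31 S2=31 S3=15 S4=31 blocked=[]
Op 4: conn=56 S1=31 S2=31 S3=15 S4=38 blocked=[]
Op 5: conn=79 S1=31 S2=31 S3=15 S4=38 blocked=[]
Op 6: conn=59 S1=31 S2=31 S3=15 S4=18 blocked=[]
Op 7: conn=39 S1=31 S2=31 S3=-5 S4=18 blocked=[3]
Op 8: conn=39 S1=48 S2=31 S3=-5 S4=18 blocked=[3]
Op 9: conn=23 S1=48 S2=31 S3=-5 S4=2 blocked=[3]
Op 10: conn=35 S1=48 S2=31 S3=-5 S4=2 blocked=[3]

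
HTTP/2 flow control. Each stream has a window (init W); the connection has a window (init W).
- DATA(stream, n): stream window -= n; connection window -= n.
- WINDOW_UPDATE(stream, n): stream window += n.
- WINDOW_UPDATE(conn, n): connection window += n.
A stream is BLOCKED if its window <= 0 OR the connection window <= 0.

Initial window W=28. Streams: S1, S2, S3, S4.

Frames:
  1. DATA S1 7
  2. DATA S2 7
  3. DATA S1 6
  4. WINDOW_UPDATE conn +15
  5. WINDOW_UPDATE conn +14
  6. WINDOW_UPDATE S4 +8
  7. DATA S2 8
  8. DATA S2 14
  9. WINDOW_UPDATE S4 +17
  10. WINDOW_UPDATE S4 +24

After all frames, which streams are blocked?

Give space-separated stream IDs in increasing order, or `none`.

Answer: S2

Derivation:
Op 1: conn=21 S1=21 S2=28 S3=28 S4=28 blocked=[]
Op 2: conn=14 S1=21 S2=21 S3=28 S4=28 blocked=[]
Op 3: conn=8 S1=15 S2=21 S3=28 S4=28 blocked=[]
Op 4: conn=23 S1=15 S2=21 S3=28 S4=28 blocked=[]
Op 5: conn=37 S1=15 S2=21 S3=28 S4=28 blocked=[]
Op 6: conn=37 S1=15 S2=21 S3=28 S4=36 blocked=[]
Op 7: conn=29 S1=15 S2=13 S3=28 S4=36 blocked=[]
Op 8: conn=15 S1=15 S2=-1 S3=28 S4=36 blocked=[2]
Op 9: conn=15 S1=15 S2=-1 S3=28 S4=53 blocked=[2]
Op 10: conn=15 S1=15 S2=-1 S3=28 S4=77 blocked=[2]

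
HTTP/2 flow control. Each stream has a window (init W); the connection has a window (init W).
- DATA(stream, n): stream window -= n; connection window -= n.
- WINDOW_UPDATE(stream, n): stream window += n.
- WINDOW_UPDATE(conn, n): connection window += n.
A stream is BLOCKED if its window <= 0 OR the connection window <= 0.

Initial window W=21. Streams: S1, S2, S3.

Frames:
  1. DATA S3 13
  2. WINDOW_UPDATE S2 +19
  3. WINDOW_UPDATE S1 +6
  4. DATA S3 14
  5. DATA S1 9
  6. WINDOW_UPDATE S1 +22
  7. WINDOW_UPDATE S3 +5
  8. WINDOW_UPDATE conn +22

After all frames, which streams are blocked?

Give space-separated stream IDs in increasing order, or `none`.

Op 1: conn=8 S1=21 S2=21 S3=8 blocked=[]
Op 2: conn=8 S1=21 S2=40 S3=8 blocked=[]
Op 3: conn=8 S1=27 S2=40 S3=8 blocked=[]
Op 4: conn=-6 S1=27 S2=40 S3=-6 blocked=[1, 2, 3]
Op 5: conn=-15 S1=18 S2=40 S3=-6 blocked=[1, 2, 3]
Op 6: conn=-15 S1=40 S2=40 S3=-6 blocked=[1, 2, 3]
Op 7: conn=-15 S1=40 S2=40 S3=-1 blocked=[1, 2, 3]
Op 8: conn=7 S1=40 S2=40 S3=-1 blocked=[3]

Answer: S3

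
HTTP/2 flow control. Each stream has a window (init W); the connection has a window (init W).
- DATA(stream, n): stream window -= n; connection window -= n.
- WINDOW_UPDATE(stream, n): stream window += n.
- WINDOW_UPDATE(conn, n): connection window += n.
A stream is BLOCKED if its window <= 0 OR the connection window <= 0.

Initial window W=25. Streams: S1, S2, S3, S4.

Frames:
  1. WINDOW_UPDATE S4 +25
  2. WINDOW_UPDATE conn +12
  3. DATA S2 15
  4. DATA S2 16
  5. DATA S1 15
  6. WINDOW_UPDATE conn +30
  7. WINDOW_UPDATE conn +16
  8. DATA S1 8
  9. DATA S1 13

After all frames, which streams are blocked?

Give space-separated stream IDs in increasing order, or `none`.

Op 1: conn=25 S1=25 S2=25 S3=25 S4=50 blocked=[]
Op 2: conn=37 S1=25 S2=25 S3=25 S4=50 blocked=[]
Op 3: conn=22 S1=25 S2=10 S3=25 S4=50 blocked=[]
Op 4: conn=6 S1=25 S2=-6 S3=25 S4=50 blocked=[2]
Op 5: conn=-9 S1=10 S2=-6 S3=25 S4=50 blocked=[1, 2, 3, 4]
Op 6: conn=21 S1=10 S2=-6 S3=25 S4=50 blocked=[2]
Op 7: conn=37 S1=10 S2=-6 S3=25 S4=50 blocked=[2]
Op 8: conn=29 S1=2 S2=-6 S3=25 S4=50 blocked=[2]
Op 9: conn=16 S1=-11 S2=-6 S3=25 S4=50 blocked=[1, 2]

Answer: S1 S2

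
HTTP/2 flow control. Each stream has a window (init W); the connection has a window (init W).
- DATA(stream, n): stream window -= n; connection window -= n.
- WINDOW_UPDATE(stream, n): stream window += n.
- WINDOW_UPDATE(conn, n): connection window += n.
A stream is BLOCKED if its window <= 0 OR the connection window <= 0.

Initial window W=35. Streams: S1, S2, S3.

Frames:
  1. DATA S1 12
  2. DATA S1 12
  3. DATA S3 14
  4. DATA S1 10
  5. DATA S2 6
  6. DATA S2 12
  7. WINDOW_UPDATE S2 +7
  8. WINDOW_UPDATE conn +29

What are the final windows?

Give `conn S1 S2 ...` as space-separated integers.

Op 1: conn=23 S1=23 S2=35 S3=35 blocked=[]
Op 2: conn=11 S1=11 S2=35 S3=35 blocked=[]
Op 3: conn=-3 S1=11 S2=35 S3=21 blocked=[1, 2, 3]
Op 4: conn=-13 S1=1 S2=35 S3=21 blocked=[1, 2, 3]
Op 5: conn=-19 S1=1 S2=29 S3=21 blocked=[1, 2, 3]
Op 6: conn=-31 S1=1 S2=17 S3=21 blocked=[1, 2, 3]
Op 7: conn=-31 S1=1 S2=24 S3=21 blocked=[1, 2, 3]
Op 8: conn=-2 S1=1 S2=24 S3=21 blocked=[1, 2, 3]

Answer: -2 1 24 21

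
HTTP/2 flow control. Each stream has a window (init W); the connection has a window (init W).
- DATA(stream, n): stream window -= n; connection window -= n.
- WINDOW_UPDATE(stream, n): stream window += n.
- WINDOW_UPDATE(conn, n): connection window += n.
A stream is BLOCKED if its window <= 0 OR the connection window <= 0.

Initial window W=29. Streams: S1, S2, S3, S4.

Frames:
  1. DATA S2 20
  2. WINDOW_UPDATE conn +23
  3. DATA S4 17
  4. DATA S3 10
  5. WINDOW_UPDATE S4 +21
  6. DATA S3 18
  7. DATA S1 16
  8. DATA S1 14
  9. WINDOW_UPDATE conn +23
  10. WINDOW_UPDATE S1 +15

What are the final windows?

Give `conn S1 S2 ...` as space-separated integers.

Answer: -20 14 9 1 33

Derivation:
Op 1: conn=9 S1=29 S2=9 S3=29 S4=29 blocked=[]
Op 2: conn=32 S1=29 S2=9 S3=29 S4=29 blocked=[]
Op 3: conn=15 S1=29 S2=9 S3=29 S4=12 blocked=[]
Op 4: conn=5 S1=29 S2=9 S3=19 S4=12 blocked=[]
Op 5: conn=5 S1=29 S2=9 S3=19 S4=33 blocked=[]
Op 6: conn=-13 S1=29 S2=9 S3=1 S4=33 blocked=[1, 2, 3, 4]
Op 7: conn=-29 S1=13 S2=9 S3=1 S4=33 blocked=[1, 2, 3, 4]
Op 8: conn=-43 S1=-1 S2=9 S3=1 S4=33 blocked=[1, 2, 3, 4]
Op 9: conn=-20 S1=-1 S2=9 S3=1 S4=33 blocked=[1, 2, 3, 4]
Op 10: conn=-20 S1=14 S2=9 S3=1 S4=33 blocked=[1, 2, 3, 4]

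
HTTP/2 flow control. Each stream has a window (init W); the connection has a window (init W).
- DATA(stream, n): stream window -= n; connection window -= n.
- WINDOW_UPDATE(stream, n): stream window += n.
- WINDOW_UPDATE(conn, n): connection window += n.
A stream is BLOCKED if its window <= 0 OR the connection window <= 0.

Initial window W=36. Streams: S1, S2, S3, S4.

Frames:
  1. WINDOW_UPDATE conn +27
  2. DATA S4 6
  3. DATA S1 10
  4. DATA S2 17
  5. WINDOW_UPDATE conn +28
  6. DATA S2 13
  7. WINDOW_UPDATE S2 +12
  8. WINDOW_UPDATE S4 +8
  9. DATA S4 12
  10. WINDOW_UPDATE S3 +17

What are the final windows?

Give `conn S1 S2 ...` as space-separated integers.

Answer: 33 26 18 53 26

Derivation:
Op 1: conn=63 S1=36 S2=36 S3=36 S4=36 blocked=[]
Op 2: conn=57 S1=36 S2=36 S3=36 S4=30 blocked=[]
Op 3: conn=47 S1=26 S2=36 S3=36 S4=30 blocked=[]
Op 4: conn=30 S1=26 S2=19 S3=36 S4=30 blocked=[]
Op 5: conn=58 S1=26 S2=19 S3=36 S4=30 blocked=[]
Op 6: conn=45 S1=26 S2=6 S3=36 S4=30 blocked=[]
Op 7: conn=45 S1=26 S2=18 S3=36 S4=30 blocked=[]
Op 8: conn=45 S1=26 S2=18 S3=36 S4=38 blocked=[]
Op 9: conn=33 S1=26 S2=18 S3=36 S4=26 blocked=[]
Op 10: conn=33 S1=26 S2=18 S3=53 S4=26 blocked=[]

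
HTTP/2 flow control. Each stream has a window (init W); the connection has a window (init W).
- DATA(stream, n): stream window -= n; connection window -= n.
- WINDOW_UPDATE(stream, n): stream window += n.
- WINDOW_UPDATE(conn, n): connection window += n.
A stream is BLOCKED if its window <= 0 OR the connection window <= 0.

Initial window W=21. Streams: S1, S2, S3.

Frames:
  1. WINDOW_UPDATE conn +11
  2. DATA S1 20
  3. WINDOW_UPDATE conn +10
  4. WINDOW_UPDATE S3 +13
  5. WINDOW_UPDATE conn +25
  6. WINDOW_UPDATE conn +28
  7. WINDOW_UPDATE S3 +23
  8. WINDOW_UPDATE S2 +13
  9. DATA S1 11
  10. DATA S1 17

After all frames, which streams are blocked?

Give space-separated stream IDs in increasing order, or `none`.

Answer: S1

Derivation:
Op 1: conn=32 S1=21 S2=21 S3=21 blocked=[]
Op 2: conn=12 S1=1 S2=21 S3=21 blocked=[]
Op 3: conn=22 S1=1 S2=21 S3=21 blocked=[]
Op 4: conn=22 S1=1 S2=21 S3=34 blocked=[]
Op 5: conn=47 S1=1 S2=21 S3=34 blocked=[]
Op 6: conn=75 S1=1 S2=21 S3=34 blocked=[]
Op 7: conn=75 S1=1 S2=21 S3=57 blocked=[]
Op 8: conn=75 S1=1 S2=34 S3=57 blocked=[]
Op 9: conn=64 S1=-10 S2=34 S3=57 blocked=[1]
Op 10: conn=47 S1=-27 S2=34 S3=57 blocked=[1]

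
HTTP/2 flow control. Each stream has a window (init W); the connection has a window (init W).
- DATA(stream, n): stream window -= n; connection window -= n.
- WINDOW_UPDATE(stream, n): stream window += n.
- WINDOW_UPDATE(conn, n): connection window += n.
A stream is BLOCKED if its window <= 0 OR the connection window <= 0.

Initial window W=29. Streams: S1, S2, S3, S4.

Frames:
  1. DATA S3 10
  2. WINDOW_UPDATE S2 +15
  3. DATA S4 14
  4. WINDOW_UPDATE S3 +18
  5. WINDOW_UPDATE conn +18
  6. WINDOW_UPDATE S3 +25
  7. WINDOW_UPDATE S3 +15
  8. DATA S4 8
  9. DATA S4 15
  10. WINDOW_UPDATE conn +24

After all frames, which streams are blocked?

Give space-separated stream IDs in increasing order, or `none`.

Answer: S4

Derivation:
Op 1: conn=19 S1=29 S2=29 S3=19 S4=29 blocked=[]
Op 2: conn=19 S1=29 S2=44 S3=19 S4=29 blocked=[]
Op 3: conn=5 S1=29 S2=44 S3=19 S4=15 blocked=[]
Op 4: conn=5 S1=29 S2=44 S3=37 S4=15 blocked=[]
Op 5: conn=23 S1=29 S2=44 S3=37 S4=15 blocked=[]
Op 6: conn=23 S1=29 S2=44 S3=62 S4=15 blocked=[]
Op 7: conn=23 S1=29 S2=44 S3=77 S4=15 blocked=[]
Op 8: conn=15 S1=29 S2=44 S3=77 S4=7 blocked=[]
Op 9: conn=0 S1=29 S2=44 S3=77 S4=-8 blocked=[1, 2, 3, 4]
Op 10: conn=24 S1=29 S2=44 S3=77 S4=-8 blocked=[4]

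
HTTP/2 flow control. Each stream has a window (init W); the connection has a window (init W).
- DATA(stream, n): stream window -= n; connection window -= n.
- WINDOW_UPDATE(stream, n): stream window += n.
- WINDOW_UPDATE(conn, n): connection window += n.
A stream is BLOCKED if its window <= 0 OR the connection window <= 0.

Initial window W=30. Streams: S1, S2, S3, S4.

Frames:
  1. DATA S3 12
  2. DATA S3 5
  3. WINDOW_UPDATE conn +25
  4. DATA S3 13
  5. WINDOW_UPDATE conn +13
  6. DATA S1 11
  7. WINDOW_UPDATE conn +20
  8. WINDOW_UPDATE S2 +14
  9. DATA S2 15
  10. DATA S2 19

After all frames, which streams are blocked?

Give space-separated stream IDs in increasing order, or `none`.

Answer: S3

Derivation:
Op 1: conn=18 S1=30 S2=30 S3=18 S4=30 blocked=[]
Op 2: conn=13 S1=30 S2=30 S3=13 S4=30 blocked=[]
Op 3: conn=38 S1=30 S2=30 S3=13 S4=30 blocked=[]
Op 4: conn=25 S1=30 S2=30 S3=0 S4=30 blocked=[3]
Op 5: conn=38 S1=30 S2=30 S3=0 S4=30 blocked=[3]
Op 6: conn=27 S1=19 S2=30 S3=0 S4=30 blocked=[3]
Op 7: conn=47 S1=19 S2=30 S3=0 S4=30 blocked=[3]
Op 8: conn=47 S1=19 S2=44 S3=0 S4=30 blocked=[3]
Op 9: conn=32 S1=19 S2=29 S3=0 S4=30 blocked=[3]
Op 10: conn=13 S1=19 S2=10 S3=0 S4=30 blocked=[3]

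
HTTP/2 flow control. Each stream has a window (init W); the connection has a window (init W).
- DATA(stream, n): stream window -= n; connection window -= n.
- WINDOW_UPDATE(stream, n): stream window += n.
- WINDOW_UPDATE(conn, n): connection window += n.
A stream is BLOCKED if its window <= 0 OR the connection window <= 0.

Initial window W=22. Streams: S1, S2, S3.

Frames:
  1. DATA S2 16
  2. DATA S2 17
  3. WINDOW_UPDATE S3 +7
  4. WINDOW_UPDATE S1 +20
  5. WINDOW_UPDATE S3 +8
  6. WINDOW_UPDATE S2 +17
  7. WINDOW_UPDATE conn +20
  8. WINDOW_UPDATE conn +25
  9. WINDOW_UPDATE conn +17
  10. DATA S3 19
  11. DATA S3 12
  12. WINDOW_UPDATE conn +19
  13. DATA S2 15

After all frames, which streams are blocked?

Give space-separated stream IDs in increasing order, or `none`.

Answer: S2

Derivation:
Op 1: conn=6 S1=22 S2=6 S3=22 blocked=[]
Op 2: conn=-11 S1=22 S2=-11 S3=22 blocked=[1, 2, 3]
Op 3: conn=-11 S1=22 S2=-11 S3=29 blocked=[1, 2, 3]
Op 4: conn=-11 S1=42 S2=-11 S3=29 blocked=[1, 2, 3]
Op 5: conn=-11 S1=42 S2=-11 S3=37 blocked=[1, 2, 3]
Op 6: conn=-11 S1=42 S2=6 S3=37 blocked=[1, 2, 3]
Op 7: conn=9 S1=42 S2=6 S3=37 blocked=[]
Op 8: conn=34 S1=42 S2=6 S3=37 blocked=[]
Op 9: conn=51 S1=42 S2=6 S3=37 blocked=[]
Op 10: conn=32 S1=42 S2=6 S3=18 blocked=[]
Op 11: conn=20 S1=42 S2=6 S3=6 blocked=[]
Op 12: conn=39 S1=42 S2=6 S3=6 blocked=[]
Op 13: conn=24 S1=42 S2=-9 S3=6 blocked=[2]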